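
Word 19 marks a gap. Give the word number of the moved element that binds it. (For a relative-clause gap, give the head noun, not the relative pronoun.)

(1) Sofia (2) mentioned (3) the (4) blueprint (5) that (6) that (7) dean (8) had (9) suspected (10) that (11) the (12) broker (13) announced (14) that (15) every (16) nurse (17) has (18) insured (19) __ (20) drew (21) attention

4

The gap at 19 is the object of "insured", inside a relative clause.
The relative pronoun is "that" (word 5); it is bound by the head noun immediately before it.
Its filler is the head noun "blueprint", at word 4.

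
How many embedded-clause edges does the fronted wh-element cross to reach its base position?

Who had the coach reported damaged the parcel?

"who" is extracted from the subject of "damaged".
Boundaries crossed, outermost first: [Ø] — 1 in total.

1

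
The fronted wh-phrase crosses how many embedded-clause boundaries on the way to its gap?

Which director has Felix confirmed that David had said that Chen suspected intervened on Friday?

3

"which director" is extracted from the subject of "intervened".
Boundaries crossed, outermost first: [that], [that], [Ø] — 3 in total.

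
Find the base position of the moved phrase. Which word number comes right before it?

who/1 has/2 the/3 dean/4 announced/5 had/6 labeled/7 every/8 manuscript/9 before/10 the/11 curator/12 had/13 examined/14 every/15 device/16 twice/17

5

The displaced element is "who" (word 1).
It is linked across 1 clause boundary (Ø).
It functions as the subject of "labeled", so the gap sits immediately after word 5 ("announced").
Base order: The dean has announced that who had labeled every manuscript before the curator had examined every device twice.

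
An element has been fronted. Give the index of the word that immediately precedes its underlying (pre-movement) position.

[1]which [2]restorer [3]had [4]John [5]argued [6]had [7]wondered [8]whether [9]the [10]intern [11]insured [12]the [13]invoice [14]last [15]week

The displaced element is "which restorer" (word 2).
It is linked across 1 clause boundary (Ø).
It functions as the subject of "wondered", so the gap sits immediately after word 5 ("argued").
Base order: John had argued which restorer had wondered whether the intern insured the invoice last week.

5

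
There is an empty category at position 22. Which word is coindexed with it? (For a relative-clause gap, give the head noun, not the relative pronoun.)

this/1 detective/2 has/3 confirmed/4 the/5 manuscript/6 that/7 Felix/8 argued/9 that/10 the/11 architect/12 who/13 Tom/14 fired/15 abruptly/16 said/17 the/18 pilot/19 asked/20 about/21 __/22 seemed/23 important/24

The gap at 22 is the prepositional object of "asked", inside a relative clause.
The relative pronoun is "that" (word 7); it is bound by the head noun immediately before it.
Its filler is the head noun "manuscript", at word 6.

6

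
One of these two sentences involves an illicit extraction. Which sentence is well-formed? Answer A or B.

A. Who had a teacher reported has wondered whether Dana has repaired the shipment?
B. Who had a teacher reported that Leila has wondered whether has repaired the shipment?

A

In B, the wh-phrase is extracted from inside a wh-island (introduced by "whether"), which blocks movement.
In A, the extraction path crosses only that-complement boundaries, which are transparent.
So A is grammatical.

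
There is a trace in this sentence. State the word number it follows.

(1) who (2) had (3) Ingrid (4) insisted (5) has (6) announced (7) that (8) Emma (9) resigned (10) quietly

4

The displaced element is "who" (word 1).
It is linked across 1 clause boundary (Ø).
It functions as the subject of "announced", so the gap sits immediately after word 4 ("insisted").
Base order: Ingrid had insisted who has announced that Emma resigned quietly.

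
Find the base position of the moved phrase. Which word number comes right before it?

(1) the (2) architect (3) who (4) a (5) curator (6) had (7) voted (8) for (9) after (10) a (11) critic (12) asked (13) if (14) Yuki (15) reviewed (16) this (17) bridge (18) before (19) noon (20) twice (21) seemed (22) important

The displaced element is "the architect" (word 2).
It functions as the object of the preposition "for" of "voted", so the gap sits immediately after word 8 ("for").
Base order: A curator had voted for the architect after a critic asked if Yuki reviewed this bridge before noon twice.

8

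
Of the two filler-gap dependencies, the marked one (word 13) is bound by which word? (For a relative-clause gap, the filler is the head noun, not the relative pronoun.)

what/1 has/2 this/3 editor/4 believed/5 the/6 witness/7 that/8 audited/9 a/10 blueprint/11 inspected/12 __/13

The marked gap is the direct object of "inspected".
Its filler is the fronted wh-phrase "what", at word 1.
(The other dependency links word 7 to a gap after word 8.)

1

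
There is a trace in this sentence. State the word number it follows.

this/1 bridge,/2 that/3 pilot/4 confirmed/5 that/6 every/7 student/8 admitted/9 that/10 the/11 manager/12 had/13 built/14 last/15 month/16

14

The displaced element is "this bridge" (word 2).
It is linked across 2 clause boundaries (that → that).
It functions as the direct object of "built", so the gap sits immediately after word 14 ("built").
Base order: That pilot confirmed that every student admitted that the manager had built this bridge last month.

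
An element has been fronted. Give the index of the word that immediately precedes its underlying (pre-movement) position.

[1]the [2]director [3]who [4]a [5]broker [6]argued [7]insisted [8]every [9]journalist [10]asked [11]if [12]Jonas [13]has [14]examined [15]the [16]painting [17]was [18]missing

6

The displaced element is "the director" (word 2).
It is linked across 1 clause boundary (Ø).
It functions as the subject of "insisted", so the gap sits immediately after word 6 ("argued").
Base order: A broker argued the director insisted every journalist asked if Jonas has examined the painting.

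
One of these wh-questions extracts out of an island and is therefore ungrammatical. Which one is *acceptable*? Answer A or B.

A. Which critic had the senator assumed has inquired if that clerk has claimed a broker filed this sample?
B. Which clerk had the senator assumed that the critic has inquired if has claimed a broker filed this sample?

A

In B, the wh-phrase is extracted from inside a wh-island (introduced by "if"), which blocks movement.
In A, the extraction path crosses only that-complement boundaries, which are transparent.
So A is grammatical.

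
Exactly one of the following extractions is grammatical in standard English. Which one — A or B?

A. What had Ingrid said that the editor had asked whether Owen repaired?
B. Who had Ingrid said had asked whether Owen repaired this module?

B

In A, the wh-phrase is extracted from inside a wh-island (introduced by "whether"), which blocks movement.
In B, the extraction path crosses only that-complement boundaries, which are transparent.
So B is grammatical.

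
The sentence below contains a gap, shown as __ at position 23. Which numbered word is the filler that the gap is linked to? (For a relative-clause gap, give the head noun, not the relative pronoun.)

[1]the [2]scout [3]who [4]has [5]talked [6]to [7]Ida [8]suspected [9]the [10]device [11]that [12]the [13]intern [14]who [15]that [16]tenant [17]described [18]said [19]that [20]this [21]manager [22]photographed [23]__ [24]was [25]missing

10

The gap at 23 is the object of "photographed", inside a relative clause.
The relative pronoun is "that" (word 11); it is bound by the head noun immediately before it.
Its filler is the head noun "device", at word 10.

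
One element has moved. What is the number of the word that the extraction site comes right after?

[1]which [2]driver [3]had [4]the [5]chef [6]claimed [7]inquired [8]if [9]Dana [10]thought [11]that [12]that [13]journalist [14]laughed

The displaced element is "which driver" (word 2).
It is linked across 1 clause boundary (Ø).
It functions as the subject of "inquired", so the gap sits immediately after word 6 ("claimed").
Base order: The chef had claimed that which driver inquired if Dana thought that that journalist laughed.

6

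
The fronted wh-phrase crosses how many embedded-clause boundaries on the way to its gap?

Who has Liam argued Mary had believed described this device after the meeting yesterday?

2

"who" is extracted from the subject of "described".
Boundaries crossed, outermost first: [Ø], [Ø] — 2 in total.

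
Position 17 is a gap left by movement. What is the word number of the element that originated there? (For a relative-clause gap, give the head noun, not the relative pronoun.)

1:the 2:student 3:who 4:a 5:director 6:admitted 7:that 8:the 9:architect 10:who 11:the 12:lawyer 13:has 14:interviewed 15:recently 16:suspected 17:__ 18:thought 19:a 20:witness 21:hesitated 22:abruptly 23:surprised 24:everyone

The gap at 17 is the subject of "thought", inside a relative clause.
The relative pronoun is "who" (word 3); it is bound by the head noun immediately before it.
Its filler is the head noun "student", at word 2.

2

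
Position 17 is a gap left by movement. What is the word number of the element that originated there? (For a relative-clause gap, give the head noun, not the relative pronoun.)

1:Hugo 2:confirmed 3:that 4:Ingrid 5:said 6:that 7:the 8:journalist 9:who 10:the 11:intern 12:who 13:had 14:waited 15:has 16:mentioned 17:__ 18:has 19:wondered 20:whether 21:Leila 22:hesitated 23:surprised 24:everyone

8

The gap at 17 is the subject of "wondered", inside a relative clause.
The relative pronoun is "who" (word 9); it is bound by the head noun immediately before it.
Its filler is the head noun "journalist", at word 8.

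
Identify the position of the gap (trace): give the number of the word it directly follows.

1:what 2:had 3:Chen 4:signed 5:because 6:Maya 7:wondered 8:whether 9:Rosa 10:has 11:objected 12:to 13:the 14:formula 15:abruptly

The displaced element is "what" (word 1).
It functions as the direct object of "signed", so the gap sits immediately after word 4 ("signed").
Base order: Chen had signed what because Maya wondered whether Rosa has objected to the formula abruptly.

4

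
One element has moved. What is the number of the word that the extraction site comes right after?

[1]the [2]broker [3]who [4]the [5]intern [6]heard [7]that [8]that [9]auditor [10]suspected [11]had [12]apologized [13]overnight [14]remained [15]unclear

10

The displaced element is "the broker" (word 2).
It is linked across 2 clause boundaries (that → Ø).
It functions as the subject of "apologized", so the gap sits immediately after word 10 ("suspected").
Base order: The intern heard that that auditor suspected that the broker had apologized overnight.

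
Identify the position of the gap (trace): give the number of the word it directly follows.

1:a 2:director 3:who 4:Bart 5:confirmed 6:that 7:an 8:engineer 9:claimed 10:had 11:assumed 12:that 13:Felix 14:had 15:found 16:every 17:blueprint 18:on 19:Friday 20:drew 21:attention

The displaced element is "a director" (word 2).
It is linked across 2 clause boundaries (that → Ø).
It functions as the subject of "assumed", so the gap sits immediately after word 9 ("claimed").
Base order: Bart confirmed that an engineer claimed that a director had assumed that Felix had found every blueprint on Friday.

9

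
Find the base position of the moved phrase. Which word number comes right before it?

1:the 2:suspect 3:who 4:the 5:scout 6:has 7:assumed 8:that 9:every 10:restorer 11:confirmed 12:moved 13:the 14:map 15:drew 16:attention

11

The displaced element is "the suspect" (word 2).
It is linked across 2 clause boundaries (that → Ø).
It functions as the subject of "moved", so the gap sits immediately after word 11 ("confirmed").
Base order: The scout has assumed that every restorer confirmed that the suspect moved the map.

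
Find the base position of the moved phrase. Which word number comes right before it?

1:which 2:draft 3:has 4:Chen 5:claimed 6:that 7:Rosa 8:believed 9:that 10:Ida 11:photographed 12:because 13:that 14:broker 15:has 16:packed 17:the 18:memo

The displaced element is "which draft" (word 2).
It is linked across 2 clause boundaries (that → that).
It functions as the direct object of "photographed", so the gap sits immediately after word 11 ("photographed").
Base order: Chen has claimed that Rosa believed that Ida photographed which draft because that broker has packed the memo.

11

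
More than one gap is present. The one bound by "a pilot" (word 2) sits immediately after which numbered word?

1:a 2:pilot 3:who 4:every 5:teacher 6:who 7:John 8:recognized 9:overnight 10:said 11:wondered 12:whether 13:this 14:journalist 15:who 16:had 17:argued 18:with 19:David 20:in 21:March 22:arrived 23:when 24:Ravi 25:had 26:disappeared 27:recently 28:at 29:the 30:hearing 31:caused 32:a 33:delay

The displaced element is "a pilot" (word 2).
It is linked across 1 clause boundary (Ø).
It functions as the subject of "wondered", so the gap sits immediately after word 10 ("said").
Base order: Every teacher who John recognized overnight said a pilot wondered whether this journalist who had argued with David in March arrived when Ravi had disappeared recently at the hearing.

10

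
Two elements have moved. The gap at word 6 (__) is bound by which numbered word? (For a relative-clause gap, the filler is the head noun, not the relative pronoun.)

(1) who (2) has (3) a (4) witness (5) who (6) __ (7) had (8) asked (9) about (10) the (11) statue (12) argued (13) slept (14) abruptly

4

The marked gap is inside the relative clause, the subject of "asked".
Its filler is the head noun "witness" (via "who"), at word 4.
(The other dependency links word 1 to a gap after word 12.)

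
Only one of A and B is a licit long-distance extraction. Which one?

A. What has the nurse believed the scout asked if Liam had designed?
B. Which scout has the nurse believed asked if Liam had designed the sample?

In A, the wh-phrase is extracted from inside a wh-island (introduced by "if"), which blocks movement.
In B, the extraction path crosses only that-complement boundaries, which are transparent.
So B is grammatical.

B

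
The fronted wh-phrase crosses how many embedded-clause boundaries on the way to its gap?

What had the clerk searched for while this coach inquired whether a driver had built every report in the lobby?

0

"what" originates inside the matrix clause — no clause boundary is crossed.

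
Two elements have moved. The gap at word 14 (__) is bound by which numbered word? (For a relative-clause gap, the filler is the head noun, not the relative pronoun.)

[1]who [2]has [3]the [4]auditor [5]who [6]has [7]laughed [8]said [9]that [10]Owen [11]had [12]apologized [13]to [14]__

The marked gap is the object of the preposition "to" of "apologized".
Its filler is the fronted wh-phrase "who", at word 1.
(The other dependency links word 4 to a gap after word 5.)

1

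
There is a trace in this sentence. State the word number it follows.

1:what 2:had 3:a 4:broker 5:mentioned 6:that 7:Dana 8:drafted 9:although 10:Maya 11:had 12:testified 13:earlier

The displaced element is "what" (word 1).
It is linked across 1 clause boundary (that).
It functions as the direct object of "drafted", so the gap sits immediately after word 8 ("drafted").
Base order: A broker had mentioned that Dana drafted what although Maya had testified earlier.

8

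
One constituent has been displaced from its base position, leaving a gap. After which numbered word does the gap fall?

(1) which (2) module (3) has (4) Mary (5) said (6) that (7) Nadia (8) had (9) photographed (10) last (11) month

The displaced element is "which module" (word 2).
It is linked across 1 clause boundary (that).
It functions as the direct object of "photographed", so the gap sits immediately after word 9 ("photographed").
Base order: Mary has said that Nadia had photographed which module last month.

9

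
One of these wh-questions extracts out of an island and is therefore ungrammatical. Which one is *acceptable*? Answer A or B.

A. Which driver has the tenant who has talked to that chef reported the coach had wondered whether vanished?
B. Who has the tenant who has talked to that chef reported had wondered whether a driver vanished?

B

In A, the wh-phrase is extracted from inside a wh-island (introduced by "whether"), which blocks movement.
In B, the extraction path crosses only that-complement boundaries, which are transparent.
So B is grammatical.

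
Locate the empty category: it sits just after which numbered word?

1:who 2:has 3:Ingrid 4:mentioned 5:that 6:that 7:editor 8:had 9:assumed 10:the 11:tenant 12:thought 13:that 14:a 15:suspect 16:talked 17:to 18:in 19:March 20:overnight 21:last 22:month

The displaced element is "who" (word 1).
It is linked across 3 clause boundaries (that → Ø → that).
It functions as the object of the preposition "to" of "talked", so the gap sits immediately after word 17 ("to").
Base order: Ingrid has mentioned that that editor had assumed the tenant thought that a suspect talked to who in March overnight last month.

17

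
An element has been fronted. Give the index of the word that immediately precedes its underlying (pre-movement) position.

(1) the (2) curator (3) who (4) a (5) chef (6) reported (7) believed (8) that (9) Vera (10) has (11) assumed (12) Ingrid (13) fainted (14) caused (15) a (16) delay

6

The displaced element is "the curator" (word 2).
It is linked across 1 clause boundary (Ø).
It functions as the subject of "believed", so the gap sits immediately after word 6 ("reported").
Base order: A chef reported the curator believed that Vera has assumed Ingrid fainted.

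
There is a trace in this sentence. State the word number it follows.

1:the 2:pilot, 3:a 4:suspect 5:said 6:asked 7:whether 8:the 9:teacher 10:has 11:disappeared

5

The displaced element is "the pilot" (word 2).
It is linked across 1 clause boundary (Ø).
It functions as the subject of "asked", so the gap sits immediately after word 5 ("said").
Base order: A suspect said that the pilot asked whether the teacher has disappeared.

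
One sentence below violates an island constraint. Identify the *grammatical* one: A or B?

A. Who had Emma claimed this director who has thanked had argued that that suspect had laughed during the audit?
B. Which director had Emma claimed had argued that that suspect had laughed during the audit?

B

In A, the wh-phrase is extracted from inside a complex-NP island (relative clause) (introduced by "who"), which blocks movement.
In B, the extraction path crosses only that-complement boundaries, which are transparent.
So B is grammatical.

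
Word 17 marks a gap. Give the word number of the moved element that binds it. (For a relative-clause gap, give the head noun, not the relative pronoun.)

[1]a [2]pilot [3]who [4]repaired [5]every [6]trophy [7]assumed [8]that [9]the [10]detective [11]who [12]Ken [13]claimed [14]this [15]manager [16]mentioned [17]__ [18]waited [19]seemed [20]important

10

The gap at 17 is the subject of "waited", inside a relative clause.
The relative pronoun is "who" (word 11); it is bound by the head noun immediately before it.
Its filler is the head noun "detective", at word 10.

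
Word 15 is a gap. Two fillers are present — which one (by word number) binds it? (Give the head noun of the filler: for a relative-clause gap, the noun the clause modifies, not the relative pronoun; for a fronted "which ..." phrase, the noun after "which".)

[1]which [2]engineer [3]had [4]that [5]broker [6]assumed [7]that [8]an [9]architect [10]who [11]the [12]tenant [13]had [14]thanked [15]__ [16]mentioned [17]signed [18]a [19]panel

9

The marked gap is inside the relative clause, the direct object of "thanked".
Its filler is the head noun "architect" (via "who"), at word 9.
(The other dependency links word 2 to a gap after word 16.)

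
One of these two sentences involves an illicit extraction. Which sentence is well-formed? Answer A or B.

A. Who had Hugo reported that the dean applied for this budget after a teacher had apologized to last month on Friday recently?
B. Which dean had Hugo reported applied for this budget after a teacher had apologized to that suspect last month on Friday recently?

In A, the wh-phrase is extracted from inside an adjunct island (introduced by "after"), which blocks movement.
In B, the extraction path crosses only that-complement boundaries, which are transparent.
So B is grammatical.

B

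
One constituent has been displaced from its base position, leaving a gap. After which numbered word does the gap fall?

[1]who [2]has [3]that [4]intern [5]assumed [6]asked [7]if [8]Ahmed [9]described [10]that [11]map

The displaced element is "who" (word 1).
It is linked across 1 clause boundary (Ø).
It functions as the subject of "asked", so the gap sits immediately after word 5 ("assumed").
Base order: That intern has assumed that who asked if Ahmed described that map.

5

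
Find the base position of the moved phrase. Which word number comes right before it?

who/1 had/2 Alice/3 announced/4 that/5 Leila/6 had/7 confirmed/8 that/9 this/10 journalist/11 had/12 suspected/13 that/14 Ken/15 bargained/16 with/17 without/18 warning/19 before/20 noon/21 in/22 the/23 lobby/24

17

The displaced element is "who" (word 1).
It is linked across 3 clause boundaries (that → that → that).
It functions as the object of the preposition "with" of "bargained", so the gap sits immediately after word 17 ("with").
Base order: Alice had announced that Leila had confirmed that this journalist had suspected that Ken bargained with who without warning before noon in the lobby.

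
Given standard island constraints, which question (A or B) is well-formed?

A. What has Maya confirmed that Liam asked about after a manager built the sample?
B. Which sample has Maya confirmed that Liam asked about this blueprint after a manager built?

In B, the wh-phrase is extracted from inside an adjunct island (introduced by "after"), which blocks movement.
In A, the extraction path crosses only that-complement boundaries, which are transparent.
So A is grammatical.

A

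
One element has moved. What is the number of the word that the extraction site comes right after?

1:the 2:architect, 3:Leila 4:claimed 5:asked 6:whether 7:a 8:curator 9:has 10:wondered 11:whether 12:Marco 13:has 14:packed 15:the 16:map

4

The displaced element is "the architect" (word 2).
It is linked across 1 clause boundary (Ø).
It functions as the subject of "asked", so the gap sits immediately after word 4 ("claimed").
Base order: Leila claimed the architect asked whether a curator has wondered whether Marco has packed the map.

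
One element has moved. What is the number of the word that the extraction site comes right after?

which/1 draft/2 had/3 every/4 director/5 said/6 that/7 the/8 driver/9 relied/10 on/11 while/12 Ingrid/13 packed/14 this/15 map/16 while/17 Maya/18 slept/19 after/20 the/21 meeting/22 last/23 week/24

The displaced element is "which draft" (word 2).
It is linked across 1 clause boundary (that).
It functions as the object of the preposition "on" of "relied", so the gap sits immediately after word 11 ("on").
Base order: Every director had said that the driver relied on which draft while Ingrid packed this map while Maya slept after the meeting last week.

11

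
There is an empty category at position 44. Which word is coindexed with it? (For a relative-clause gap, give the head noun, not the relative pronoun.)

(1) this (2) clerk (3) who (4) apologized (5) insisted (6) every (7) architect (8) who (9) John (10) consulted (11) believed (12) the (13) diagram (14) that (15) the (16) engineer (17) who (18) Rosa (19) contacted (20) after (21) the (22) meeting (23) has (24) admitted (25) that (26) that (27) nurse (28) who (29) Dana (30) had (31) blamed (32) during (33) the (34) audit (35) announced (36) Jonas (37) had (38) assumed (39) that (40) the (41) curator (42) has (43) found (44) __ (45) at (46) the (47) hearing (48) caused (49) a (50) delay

13

The gap at 44 is the object of "found", inside a relative clause.
The relative pronoun is "that" (word 14); it is bound by the head noun immediately before it.
Its filler is the head noun "diagram", at word 13.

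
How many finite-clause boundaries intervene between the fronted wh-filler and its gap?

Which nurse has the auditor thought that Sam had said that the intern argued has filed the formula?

"which nurse" is extracted from the subject of "filed".
Boundaries crossed, outermost first: [that], [that], [Ø] — 3 in total.

3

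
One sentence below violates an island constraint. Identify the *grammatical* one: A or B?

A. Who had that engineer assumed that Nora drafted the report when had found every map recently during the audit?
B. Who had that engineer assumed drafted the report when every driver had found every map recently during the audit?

B

In A, the wh-phrase is extracted from inside an adjunct island (introduced by "when"), which blocks movement.
In B, the extraction path crosses only that-complement boundaries, which are transparent.
So B is grammatical.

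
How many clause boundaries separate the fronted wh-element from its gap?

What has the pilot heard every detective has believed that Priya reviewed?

"what" is extracted from the object of "reviewed".
Boundaries crossed, outermost first: [Ø], [that] — 2 in total.

2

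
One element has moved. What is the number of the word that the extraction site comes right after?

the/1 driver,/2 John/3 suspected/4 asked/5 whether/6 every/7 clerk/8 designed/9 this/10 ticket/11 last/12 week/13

4

The displaced element is "the driver" (word 2).
It is linked across 1 clause boundary (Ø).
It functions as the subject of "asked", so the gap sits immediately after word 4 ("suspected").
Base order: John suspected the driver asked whether every clerk designed this ticket last week.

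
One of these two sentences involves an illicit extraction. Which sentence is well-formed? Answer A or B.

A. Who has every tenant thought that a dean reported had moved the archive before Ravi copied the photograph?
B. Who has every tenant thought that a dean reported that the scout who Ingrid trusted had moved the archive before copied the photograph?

A

In B, the wh-phrase is extracted from inside an adjunct island (introduced by "before"), which blocks movement.
In A, the extraction path crosses only that-complement boundaries, which are transparent.
So A is grammatical.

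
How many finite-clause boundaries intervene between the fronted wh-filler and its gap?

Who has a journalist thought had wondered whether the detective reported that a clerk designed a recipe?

1

"who" is extracted from the subject of "wondered".
Boundaries crossed, outermost first: [Ø] — 1 in total.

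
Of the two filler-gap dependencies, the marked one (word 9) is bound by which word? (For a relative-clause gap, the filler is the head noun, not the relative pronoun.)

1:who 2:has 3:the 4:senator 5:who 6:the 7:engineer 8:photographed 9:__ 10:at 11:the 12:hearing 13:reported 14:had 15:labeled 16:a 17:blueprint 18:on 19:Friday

The marked gap is inside the relative clause, the direct object of "photographed".
Its filler is the head noun "senator" (via "who"), at word 4.
(The other dependency links word 1 to a gap after word 13.)

4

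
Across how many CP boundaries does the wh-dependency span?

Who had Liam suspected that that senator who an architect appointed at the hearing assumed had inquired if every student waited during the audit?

"who" is extracted from the subject of "inquired".
Boundaries crossed, outermost first: [that], [Ø] — 2 in total.

2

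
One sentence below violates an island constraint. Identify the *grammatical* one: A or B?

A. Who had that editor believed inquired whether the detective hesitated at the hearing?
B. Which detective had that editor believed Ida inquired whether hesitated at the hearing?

A

In B, the wh-phrase is extracted from inside a wh-island (introduced by "whether"), which blocks movement.
In A, the extraction path crosses only that-complement boundaries, which are transparent.
So A is grammatical.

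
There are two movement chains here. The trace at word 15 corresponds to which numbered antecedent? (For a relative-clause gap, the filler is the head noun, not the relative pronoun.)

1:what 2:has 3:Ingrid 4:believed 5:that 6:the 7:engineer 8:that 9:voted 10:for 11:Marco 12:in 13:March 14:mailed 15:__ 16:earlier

The marked gap is the direct object of "mailed".
Its filler is the fronted wh-phrase "what", at word 1.
(The other dependency links word 7 to a gap after word 8.)

1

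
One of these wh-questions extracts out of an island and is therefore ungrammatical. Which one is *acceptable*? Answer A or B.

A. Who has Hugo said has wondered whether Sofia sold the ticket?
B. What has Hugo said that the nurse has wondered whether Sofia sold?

In B, the wh-phrase is extracted from inside a wh-island (introduced by "whether"), which blocks movement.
In A, the extraction path crosses only that-complement boundaries, which are transparent.
So A is grammatical.

A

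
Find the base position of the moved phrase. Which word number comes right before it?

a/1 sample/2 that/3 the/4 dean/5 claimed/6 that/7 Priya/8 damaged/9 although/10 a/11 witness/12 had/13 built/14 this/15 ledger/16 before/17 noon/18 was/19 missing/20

9

The displaced element is "a sample" (word 2).
It is linked across 1 clause boundary (that).
It functions as the direct object of "damaged", so the gap sits immediately after word 9 ("damaged").
Base order: The dean claimed that Priya damaged a sample although a witness had built this ledger before noon.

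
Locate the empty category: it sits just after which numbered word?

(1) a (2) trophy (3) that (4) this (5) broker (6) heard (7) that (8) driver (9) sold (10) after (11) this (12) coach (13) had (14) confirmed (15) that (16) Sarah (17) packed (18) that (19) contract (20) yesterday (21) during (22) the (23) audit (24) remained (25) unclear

The displaced element is "a trophy" (word 2).
It is linked across 1 clause boundary (Ø).
It functions as the direct object of "sold", so the gap sits immediately after word 9 ("sold").
Base order: This broker heard that driver sold a trophy after this coach had confirmed that Sarah packed that contract yesterday during the audit.

9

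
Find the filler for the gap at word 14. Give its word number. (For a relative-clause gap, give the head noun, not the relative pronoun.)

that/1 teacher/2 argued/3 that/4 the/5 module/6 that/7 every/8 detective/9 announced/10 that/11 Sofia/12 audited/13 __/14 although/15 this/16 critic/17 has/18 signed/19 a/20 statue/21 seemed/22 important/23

The gap at 14 is the object of "audited", inside a relative clause.
The relative pronoun is "that" (word 7); it is bound by the head noun immediately before it.
Its filler is the head noun "module", at word 6.

6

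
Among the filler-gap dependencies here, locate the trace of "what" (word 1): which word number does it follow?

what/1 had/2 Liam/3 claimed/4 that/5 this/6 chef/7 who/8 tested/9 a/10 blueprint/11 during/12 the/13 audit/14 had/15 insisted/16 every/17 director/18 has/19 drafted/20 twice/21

The displaced element is "what" (word 1).
It is linked across 2 clause boundaries (that → Ø).
It functions as the direct object of "drafted", so the gap sits immediately after word 20 ("drafted").
Base order: Liam had claimed that this chef who tested a blueprint during the audit had insisted every director has drafted what twice.

20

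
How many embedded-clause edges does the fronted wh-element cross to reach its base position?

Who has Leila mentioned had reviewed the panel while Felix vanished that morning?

1

"who" is extracted from the subject of "reviewed".
Boundaries crossed, outermost first: [Ø] — 1 in total.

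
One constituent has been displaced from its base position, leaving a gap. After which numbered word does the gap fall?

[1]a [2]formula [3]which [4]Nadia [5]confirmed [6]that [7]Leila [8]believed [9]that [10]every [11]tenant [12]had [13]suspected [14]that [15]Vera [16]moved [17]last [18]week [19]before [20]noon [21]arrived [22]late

16

The displaced element is "a formula" (word 2).
It is linked across 3 clause boundaries (that → that → that).
It functions as the direct object of "moved", so the gap sits immediately after word 16 ("moved").
Base order: Nadia confirmed that Leila believed that every tenant had suspected that Vera moved a formula last week before noon.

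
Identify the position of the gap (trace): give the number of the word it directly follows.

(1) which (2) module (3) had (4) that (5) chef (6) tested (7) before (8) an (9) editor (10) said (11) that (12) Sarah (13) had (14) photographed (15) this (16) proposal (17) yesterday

The displaced element is "which module" (word 2).
It functions as the direct object of "tested", so the gap sits immediately after word 6 ("tested").
Base order: That chef had tested which module before an editor said that Sarah had photographed this proposal yesterday.

6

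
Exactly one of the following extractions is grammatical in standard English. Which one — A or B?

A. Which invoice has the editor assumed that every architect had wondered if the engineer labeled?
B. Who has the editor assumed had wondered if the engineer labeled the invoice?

B

In A, the wh-phrase is extracted from inside a wh-island (introduced by "if"), which blocks movement.
In B, the extraction path crosses only that-complement boundaries, which are transparent.
So B is grammatical.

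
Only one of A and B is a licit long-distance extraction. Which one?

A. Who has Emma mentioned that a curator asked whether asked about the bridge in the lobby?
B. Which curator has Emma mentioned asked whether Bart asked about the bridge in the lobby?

In A, the wh-phrase is extracted from inside a wh-island (introduced by "whether"), which blocks movement.
In B, the extraction path crosses only that-complement boundaries, which are transparent.
So B is grammatical.

B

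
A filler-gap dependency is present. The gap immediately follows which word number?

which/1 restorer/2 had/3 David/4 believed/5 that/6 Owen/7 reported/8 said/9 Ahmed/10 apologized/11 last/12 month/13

8

The displaced element is "which restorer" (word 2).
It is linked across 2 clause boundaries (that → Ø).
It functions as the subject of "said", so the gap sits immediately after word 8 ("reported").
Base order: David had believed that Owen reported that which restorer said Ahmed apologized last month.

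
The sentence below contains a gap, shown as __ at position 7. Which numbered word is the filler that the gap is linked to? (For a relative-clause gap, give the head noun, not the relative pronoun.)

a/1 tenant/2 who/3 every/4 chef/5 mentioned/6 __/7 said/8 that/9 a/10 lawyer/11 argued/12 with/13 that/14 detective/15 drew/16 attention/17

The gap at 7 is the subject of "said", inside a relative clause.
The relative pronoun is "who" (word 3); it is bound by the head noun immediately before it.
Its filler is the head noun "tenant", at word 2.

2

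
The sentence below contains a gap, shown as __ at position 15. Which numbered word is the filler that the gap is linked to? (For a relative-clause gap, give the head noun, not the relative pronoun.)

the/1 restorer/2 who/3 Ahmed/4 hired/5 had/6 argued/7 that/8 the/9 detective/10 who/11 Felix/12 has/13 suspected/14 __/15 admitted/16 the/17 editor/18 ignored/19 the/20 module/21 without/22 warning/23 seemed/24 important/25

10

The gap at 15 is the subject of "admitted", inside a relative clause.
The relative pronoun is "who" (word 11); it is bound by the head noun immediately before it.
Its filler is the head noun "detective", at word 10.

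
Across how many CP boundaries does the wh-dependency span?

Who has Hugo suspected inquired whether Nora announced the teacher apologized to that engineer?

"who" is extracted from the subject of "inquired".
Boundaries crossed, outermost first: [Ø] — 1 in total.

1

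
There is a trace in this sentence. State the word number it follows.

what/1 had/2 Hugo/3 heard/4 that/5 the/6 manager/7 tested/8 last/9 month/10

8

The displaced element is "what" (word 1).
It is linked across 1 clause boundary (that).
It functions as the direct object of "tested", so the gap sits immediately after word 8 ("tested").
Base order: Hugo had heard that the manager tested what last month.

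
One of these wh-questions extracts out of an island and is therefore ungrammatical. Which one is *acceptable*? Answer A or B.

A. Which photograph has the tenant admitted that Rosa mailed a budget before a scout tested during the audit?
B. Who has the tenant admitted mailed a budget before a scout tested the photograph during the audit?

B

In A, the wh-phrase is extracted from inside an adjunct island (introduced by "before"), which blocks movement.
In B, the extraction path crosses only that-complement boundaries, which are transparent.
So B is grammatical.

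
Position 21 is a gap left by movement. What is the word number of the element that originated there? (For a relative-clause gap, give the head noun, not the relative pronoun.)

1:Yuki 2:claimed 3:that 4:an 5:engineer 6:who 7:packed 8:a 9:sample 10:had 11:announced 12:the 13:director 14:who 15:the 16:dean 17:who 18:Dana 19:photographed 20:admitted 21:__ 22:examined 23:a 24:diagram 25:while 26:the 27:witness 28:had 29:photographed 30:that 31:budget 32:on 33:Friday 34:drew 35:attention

The gap at 21 is the subject of "examined", inside a relative clause.
The relative pronoun is "who" (word 14); it is bound by the head noun immediately before it.
Its filler is the head noun "director", at word 13.

13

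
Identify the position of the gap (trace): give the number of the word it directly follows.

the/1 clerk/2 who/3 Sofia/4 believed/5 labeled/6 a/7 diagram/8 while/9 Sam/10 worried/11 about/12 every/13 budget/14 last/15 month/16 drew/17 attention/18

5

The displaced element is "the clerk" (word 2).
It is linked across 1 clause boundary (Ø).
It functions as the subject of "labeled", so the gap sits immediately after word 5 ("believed").
Base order: Sofia believed that the clerk labeled a diagram while Sam worried about every budget last month.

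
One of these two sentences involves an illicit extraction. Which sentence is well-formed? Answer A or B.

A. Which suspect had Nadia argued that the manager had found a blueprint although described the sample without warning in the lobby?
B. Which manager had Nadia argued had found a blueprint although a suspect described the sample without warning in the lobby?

In A, the wh-phrase is extracted from inside an adjunct island (introduced by "although"), which blocks movement.
In B, the extraction path crosses only that-complement boundaries, which are transparent.
So B is grammatical.

B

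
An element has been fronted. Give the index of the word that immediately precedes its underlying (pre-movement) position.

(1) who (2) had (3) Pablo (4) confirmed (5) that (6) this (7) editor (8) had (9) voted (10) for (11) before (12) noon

The displaced element is "who" (word 1).
It is linked across 1 clause boundary (that).
It functions as the object of the preposition "for" of "voted", so the gap sits immediately after word 10 ("for").
Base order: Pablo had confirmed that this editor had voted for who before noon.

10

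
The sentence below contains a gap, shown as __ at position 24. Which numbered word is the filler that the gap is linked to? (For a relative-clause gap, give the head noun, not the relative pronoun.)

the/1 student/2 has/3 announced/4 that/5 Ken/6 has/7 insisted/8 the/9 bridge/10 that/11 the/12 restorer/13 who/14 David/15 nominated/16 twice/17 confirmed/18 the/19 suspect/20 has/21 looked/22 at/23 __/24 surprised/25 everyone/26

10

The gap at 24 is the prepositional object of "looked", inside a relative clause.
The relative pronoun is "that" (word 11); it is bound by the head noun immediately before it.
Its filler is the head noun "bridge", at word 10.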